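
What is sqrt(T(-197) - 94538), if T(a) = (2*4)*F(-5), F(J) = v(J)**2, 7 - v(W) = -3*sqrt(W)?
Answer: sqrt(-94506 + 336*I*sqrt(5)) ≈ 1.222 + 307.42*I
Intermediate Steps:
v(W) = 7 + 3*sqrt(W) (v(W) = 7 - (-3)*sqrt(W) = 7 + 3*sqrt(W))
F(J) = (7 + 3*sqrt(J))**2
T(a) = 8*(7 + 3*I*sqrt(5))**2 (T(a) = (2*4)*(7 + 3*sqrt(-5))**2 = 8*(7 + 3*(I*sqrt(5)))**2 = 8*(7 + 3*I*sqrt(5))**2)
sqrt(T(-197) - 94538) = sqrt((32 + 336*I*sqrt(5)) - 94538) = sqrt(-94506 + 336*I*sqrt(5))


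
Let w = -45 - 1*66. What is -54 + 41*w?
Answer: -4605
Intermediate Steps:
w = -111 (w = -45 - 66 = -111)
-54 + 41*w = -54 + 41*(-111) = -54 - 4551 = -4605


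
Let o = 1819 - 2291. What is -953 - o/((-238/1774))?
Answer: -532071/119 ≈ -4471.2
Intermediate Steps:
o = -472
-953 - o/((-238/1774)) = -953 - (-472)/((-238/1774)) = -953 - (-472)/((-238*1/1774)) = -953 - (-472)/(-119/887) = -953 - (-472)*(-887)/119 = -953 - 1*418664/119 = -953 - 418664/119 = -532071/119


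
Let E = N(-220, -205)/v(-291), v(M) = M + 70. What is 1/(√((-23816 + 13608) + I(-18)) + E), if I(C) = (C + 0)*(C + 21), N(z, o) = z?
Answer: 24310/250627371 - 48841*I*√10262/501254742 ≈ 9.6997e-5 - 0.0098706*I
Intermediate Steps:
v(M) = 70 + M
I(C) = C*(21 + C)
E = 220/221 (E = -220/(70 - 291) = -220/(-221) = -220*(-1/221) = 220/221 ≈ 0.99547)
1/(√((-23816 + 13608) + I(-18)) + E) = 1/(√((-23816 + 13608) - 18*(21 - 18)) + 220/221) = 1/(√(-10208 - 18*3) + 220/221) = 1/(√(-10208 - 54) + 220/221) = 1/(√(-10262) + 220/221) = 1/(I*√10262 + 220/221) = 1/(220/221 + I*√10262)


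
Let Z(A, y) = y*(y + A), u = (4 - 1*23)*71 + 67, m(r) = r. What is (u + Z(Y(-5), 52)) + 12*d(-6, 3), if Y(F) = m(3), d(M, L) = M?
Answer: 1506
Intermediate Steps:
u = -1282 (u = (4 - 23)*71 + 67 = -19*71 + 67 = -1349 + 67 = -1282)
Y(F) = 3
Z(A, y) = y*(A + y)
(u + Z(Y(-5), 52)) + 12*d(-6, 3) = (-1282 + 52*(3 + 52)) + 12*(-6) = (-1282 + 52*55) - 72 = (-1282 + 2860) - 72 = 1578 - 72 = 1506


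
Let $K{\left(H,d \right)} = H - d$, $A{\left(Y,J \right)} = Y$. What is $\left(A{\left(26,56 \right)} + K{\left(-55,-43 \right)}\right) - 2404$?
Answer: $-2390$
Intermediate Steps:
$\left(A{\left(26,56 \right)} + K{\left(-55,-43 \right)}\right) - 2404 = \left(26 - 12\right) - 2404 = 14 - 2404 = -2390$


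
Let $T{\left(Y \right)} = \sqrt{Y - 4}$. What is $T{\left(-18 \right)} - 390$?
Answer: $-390 + i \sqrt{22} \approx -390.0 + 4.6904 i$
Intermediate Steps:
$T{\left(Y \right)} = \sqrt{-4 + Y}$
$T{\left(-18 \right)} - 390 = \sqrt{-4 - 18} - 390 = \sqrt{-22} - 390 = i \sqrt{22} - 390 = -390 + i \sqrt{22}$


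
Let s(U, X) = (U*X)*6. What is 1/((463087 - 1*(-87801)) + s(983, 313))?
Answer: 1/2396962 ≈ 4.1719e-7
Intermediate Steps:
s(U, X) = 6*U*X
1/((463087 - 1*(-87801)) + s(983, 313)) = 1/((463087 - 1*(-87801)) + 6*983*313) = 1/((463087 + 87801) + 1846074) = 1/(550888 + 1846074) = 1/2396962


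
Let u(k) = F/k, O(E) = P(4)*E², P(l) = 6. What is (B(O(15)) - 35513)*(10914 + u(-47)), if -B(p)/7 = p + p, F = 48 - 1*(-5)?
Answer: -27908699765/47 ≈ -5.9380e+8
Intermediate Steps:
F = 53 (F = 48 + 5 = 53)
O(E) = 6*E²
B(p) = -14*p (B(p) = -7*(p + p) = -14*p)
u(k) = 53/k
(B(O(15)) - 35513)*(10914 + u(-47)) = (-84*15² - 35513)*(10914 + 53/(-47)) = (-84*225 - 35513)*(10914 + 53*(-1/47)) = (-14*1350 - 35513)*(10914 - 53/47) = (-18900 - 35513)*(512905/47) = -54413*512905/47 = -27908699765/47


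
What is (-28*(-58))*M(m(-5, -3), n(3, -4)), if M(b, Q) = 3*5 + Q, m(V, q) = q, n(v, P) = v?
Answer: 29232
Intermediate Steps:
M(b, Q) = 15 + Q
(-28*(-58))*M(m(-5, -3), n(3, -4)) = (-28*(-58))*(15 + 3) = 1624*18 = 29232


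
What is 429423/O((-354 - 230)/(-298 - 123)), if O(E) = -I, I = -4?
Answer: 429423/4 ≈ 1.0736e+5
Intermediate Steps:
O(E) = 4 (O(E) = -1*(-4) = 4)
429423/O((-354 - 230)/(-298 - 123)) = 429423/4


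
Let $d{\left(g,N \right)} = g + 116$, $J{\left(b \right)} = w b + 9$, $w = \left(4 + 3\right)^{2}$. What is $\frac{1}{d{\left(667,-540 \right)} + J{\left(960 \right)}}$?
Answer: $\frac{1}{47832} \approx 2.0907 \cdot 10^{-5}$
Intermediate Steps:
$w = 49$ ($w = 7^{2} = 49$)
$J{\left(b \right)} = 9 + 49 b$ ($J{\left(b \right)} = 49 b + 9 = 9 + 49 b$)
$d{\left(g,N \right)} = 116 + g$
$\frac{1}{d{\left(667,-540 \right)} + J{\left(960 \right)}} = \frac{1}{\left(116 + 667\right) + \left(9 + 49 \cdot 960\right)} = \frac{1}{783 + \left(9 + 47040\right)} = \frac{1}{783 + 47049} = \frac{1}{47832}$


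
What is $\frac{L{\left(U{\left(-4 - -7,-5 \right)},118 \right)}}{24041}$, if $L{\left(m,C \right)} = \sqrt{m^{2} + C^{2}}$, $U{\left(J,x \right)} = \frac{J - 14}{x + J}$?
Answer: $\frac{\sqrt{55817}}{48082} \approx 0.0049136$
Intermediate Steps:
$U{\left(J,x \right)} = \frac{-14 + J}{J + x}$
$L{\left(m,C \right)} = \sqrt{C^{2} + m^{2}}$
$\frac{L{\left(U{\left(-4 - -7,-5 \right)},118 \right)}}{24041} = \frac{\sqrt{118^{2} + \left(\frac{-14 - -3}{\left(-4 - -7\right) - 5}\right)^{2}}}{24041} = \sqrt{13924 + \left(\frac{-14 + \left(-4 + 7\right)}{\left(-4 + 7\right) - 5}\right)^{2}} \cdot \frac{1}{24041} = \sqrt{13924 + \left(\frac{-14 + 3}{3 - 5}\right)^{2}} \cdot \frac{1}{24041} = \sqrt{13924 + \left(\frac{1}{-2} \left(-11\right)\right)^{2}} \cdot \frac{1}{24041} = \sqrt{13924 + \left(\left(- \frac{1}{2}\right) \left(-11\right)\right)^{2}} \cdot \frac{1}{24041} = \sqrt{13924 + \left(\frac{11}{2}\right)^{2}} \cdot \frac{1}{24041} = \sqrt{13924 + \frac{121}{4}} \cdot \frac{1}{24041} = \sqrt{\frac{55817}{4}} \cdot \frac{1}{24041} = \frac{\sqrt{55817}}{2} \cdot \frac{1}{24041} = \frac{\sqrt{55817}}{48082}$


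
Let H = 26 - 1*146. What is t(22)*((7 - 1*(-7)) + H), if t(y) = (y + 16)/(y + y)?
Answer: -1007/11 ≈ -91.545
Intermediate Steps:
t(y) = (16 + y)/(2*y) (t(y) = (16 + y)/((2*y)) = (16 + y)*(1/(2*y)) = (16 + y)/(2*y))
H = -120 (H = 26 - 146 = -120)
t(22)*((7 - 1*(-7)) + H) = ((1/2)*(16 + 22)/22)*((7 - 1*(-7)) - 120) = ((1/2)*(1/22)*38)*((7 + 7) - 120) = 19*(14 - 120)/22 = (19/22)*(-106) = -1007/11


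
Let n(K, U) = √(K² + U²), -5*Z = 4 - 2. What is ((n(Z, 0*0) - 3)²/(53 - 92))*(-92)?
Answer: 1196/75 ≈ 15.947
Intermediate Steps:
Z = -⅖ (Z = -(4 - 2)/5 = -⅕*2 = -⅖ ≈ -0.40000)
((n(Z, 0*0) - 3)²/(53 - 92))*(-92) = ((√((-⅖)² + (0*0)²) - 3)²/(53 - 92))*(-92) = ((√(4/25 + 0²) - 3)²/(-39))*(-92) = ((√(4/25 + 0) - 3)²*(-1/39))*(-92) = ((√(4/25) - 3)²*(-1/39))*(-92) = ((⅖ - 3)²*(-1/39))*(-92) = ((-13/5)²*(-1/39))*(-92) = ((169/25)*(-1/39))*(-92) = -13/75*(-92) = 1196/75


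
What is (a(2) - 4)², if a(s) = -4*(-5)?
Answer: 256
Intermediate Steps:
a(s) = 20
(a(2) - 4)² = (20 - 4)² = 16² = 256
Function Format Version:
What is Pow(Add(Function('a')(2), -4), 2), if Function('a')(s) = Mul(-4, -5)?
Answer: 256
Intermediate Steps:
Function('a')(s) = 20
Pow(Add(Function('a')(2), -4), 2) = Pow(Add(20, -4), 2) = Pow(16, 2) = 256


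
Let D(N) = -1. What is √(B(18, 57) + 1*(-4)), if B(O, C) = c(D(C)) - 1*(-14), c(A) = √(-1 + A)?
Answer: √(10 + I*√2) ≈ 3.1701 + 0.22305*I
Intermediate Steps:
B(O, C) = 14 + I*√2 (B(O, C) = √(-1 - 1) - 1*(-14) = √(-2) + 14 = I*√2 + 14 = 14 + I*√2)
√(B(18, 57) + 1*(-4)) = √((14 + I*√2) + 1*(-4)) = √((14 + I*√2) - 4) = √(10 + I*√2)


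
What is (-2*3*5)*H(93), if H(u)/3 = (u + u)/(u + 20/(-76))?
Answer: -159030/881 ≈ -180.51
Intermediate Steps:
H(u) = 6*u/(-5/19 + u) (H(u) = 3*((u + u)/(u + 20/(-76))) = 3*((2*u)/(u + 20*(-1/76))) = 3*((2*u)/(u - 5/19)) = 3*((2*u)/(-5/19 + u)) = 3*(2*u/(-5/19 + u)) = 6*u/(-5/19 + u))
(-2*3*5)*H(93) = (-2*3*5)*(114*93/(-5 + 19*93)) = (-6*5)*(114*93/(-5 + 1767)) = -3420*93/1762 = -30*5301/881 = -159030/881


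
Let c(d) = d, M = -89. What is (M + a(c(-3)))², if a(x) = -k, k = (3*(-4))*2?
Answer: 4225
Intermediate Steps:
k = -24 (k = -12*2 = -24)
a(x) = 24 (a(x) = -1*(-24) = 24)
(M + a(c(-3)))² = (-89 + 24)² = (-65)² = 4225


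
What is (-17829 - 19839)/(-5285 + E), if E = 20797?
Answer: -9417/3878 ≈ -2.4283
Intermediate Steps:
(-17829 - 19839)/(-5285 + E) = (-17829 - 19839)/(-5285 + 20797) = -37668/15512 = -37668*1/15512 = -9417/3878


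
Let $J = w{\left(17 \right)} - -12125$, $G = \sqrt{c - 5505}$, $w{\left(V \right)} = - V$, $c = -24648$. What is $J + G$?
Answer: $12108 + 23 i \sqrt{57} \approx 12108.0 + 173.65 i$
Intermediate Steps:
$G = 23 i \sqrt{57}$ ($G = \sqrt{-24648 - 5505} = \sqrt{-30153} = 23 i \sqrt{57} \approx 173.65 i$)
$J = 12108$ ($J = \left(-1\right) 17 - -12125 = -17 + 12125 = 12108$)
$J + G = 12108 + 23 i \sqrt{57}$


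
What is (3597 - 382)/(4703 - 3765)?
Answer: 3215/938 ≈ 3.4275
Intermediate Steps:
(3597 - 382)/(4703 - 3765) = 3215/938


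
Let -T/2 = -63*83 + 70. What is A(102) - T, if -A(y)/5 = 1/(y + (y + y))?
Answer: -3157313/306 ≈ -10318.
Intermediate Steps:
T = 10318 (T = -2*(-63*83 + 70) = -2*(-5229 + 70) = -2*(-5159) = 10318)
A(y) = -5/(3*y) (A(y) = -5/(y + (y + y)) = -5/(y + 2*y) = -5*1/(3*y) = -5/(3*y))
A(102) - T = -5/3/102 - 1*10318 = -5/3*1/102 - 10318 = -5/306 - 10318 = -3157313/306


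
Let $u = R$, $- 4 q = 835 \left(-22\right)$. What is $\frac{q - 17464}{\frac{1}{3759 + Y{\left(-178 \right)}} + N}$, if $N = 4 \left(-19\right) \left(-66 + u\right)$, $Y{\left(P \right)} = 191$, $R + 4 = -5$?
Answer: $- \frac{50842425}{22515001} \approx -2.2582$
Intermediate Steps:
$R = -9$ ($R = -4 - 5 = -9$)
$q = \frac{9185}{2}$ ($q = - \frac{835 \left(-22\right)}{4} = \left(- \frac{1}{4}\right) \left(-18370\right) = \frac{9185}{2} \approx 4592.5$)
$u = -9$
$N = 5700$ ($N = 4 \left(-19\right) \left(-66 - 9\right) = \left(-76\right) \left(-75\right) = 5700$)
$\frac{q - 17464}{\frac{1}{3759 + Y{\left(-178 \right)}} + N} = \frac{\frac{9185}{2} - 17464}{\frac{1}{3759 + 191} + 5700} = - \frac{25743}{2 \left(\frac{1}{3950} + 5700\right)} = - \frac{25743}{2 \cdot \frac{22515001}{3950}} = \left(- \frac{25743}{2}\right) \frac{3950}{22515001} = - \frac{50842425}{22515001}$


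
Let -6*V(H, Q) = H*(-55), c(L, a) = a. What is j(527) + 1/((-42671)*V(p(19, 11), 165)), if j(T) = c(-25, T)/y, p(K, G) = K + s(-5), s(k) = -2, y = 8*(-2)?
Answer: -21025921991/638358160 ≈ -32.938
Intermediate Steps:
y = -16
p(K, G) = -2 + K (p(K, G) = K - 2 = -2 + K)
V(H, Q) = 55*H/6 (V(H, Q) = -H*(-55)/6 = -(-55)*H/6 = 55*H/6)
j(T) = -T/16 (j(T) = T/(-16) = T*(-1/16) = -T/16)
j(527) + 1/((-42671)*V(p(19, 11), 165)) = -1/16*527 + 1/((-42671)*((55*(-2 + 19)/6))) = -527/16 - 1/(42671*((55/6)*17)) = -527/16 - 1/(42671*935/6) = -527/16 - 1/42671*6/935 = -527/16 - 6/39897385 = -21025921991/638358160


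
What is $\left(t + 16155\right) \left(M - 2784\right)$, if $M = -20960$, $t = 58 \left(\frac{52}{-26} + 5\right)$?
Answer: $-387715776$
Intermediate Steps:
$t = 174$ ($t = 58 \left(52 \left(- \frac{1}{26}\right) + 5\right) = 58 \left(-2 + 5\right) = 58 \cdot 3 = 174$)
$\left(t + 16155\right) \left(M - 2784\right) = \left(174 + 16155\right) \left(-20960 - 2784\right) = 16329 \left(-23744\right) = -387715776$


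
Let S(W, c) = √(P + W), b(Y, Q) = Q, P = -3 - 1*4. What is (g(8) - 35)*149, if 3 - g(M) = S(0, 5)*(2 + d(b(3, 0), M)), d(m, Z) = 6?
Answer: -4768 - 1192*I*√7 ≈ -4768.0 - 3153.7*I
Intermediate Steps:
P = -7 (P = -3 - 4 = -7)
S(W, c) = √(-7 + W)
g(M) = 3 - 8*I*√7 (g(M) = 3 - √(-7 + 0)*(2 + 6) = 3 - √(-7)*8 = 3 - I*√7*8 = 3 - 8*I*√7)
(g(8) - 35)*149 = ((3 - 8*I*√7) - 35)*149 = (-32 - 8*I*√7)*149 = -4768 - 1192*I*√7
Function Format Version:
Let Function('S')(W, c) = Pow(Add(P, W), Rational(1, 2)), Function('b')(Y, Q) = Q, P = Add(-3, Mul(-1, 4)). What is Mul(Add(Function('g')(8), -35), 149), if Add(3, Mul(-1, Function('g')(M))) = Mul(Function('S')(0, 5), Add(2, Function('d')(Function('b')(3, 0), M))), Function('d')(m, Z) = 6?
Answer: Add(-4768, Mul(-1192, I, Pow(7, Rational(1, 2)))) ≈ Add(-4768.0, Mul(-3153.7, I))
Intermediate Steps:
P = -7 (P = Add(-3, -4) = -7)
Function('S')(W, c) = Pow(Add(-7, W), Rational(1, 2))
Function('g')(M) = Add(3, Mul(-8, I, Pow(7, Rational(1, 2)))) (Function('g')(M) = Add(3, Mul(-1, Mul(Pow(Add(-7, 0), Rational(1, 2)), Add(2, 6)))) = Add(3, Mul(-1, Mul(Pow(-7, Rational(1, 2)), 8))) = Add(3, Mul(-1, Mul(Mul(I, Pow(7, Rational(1, 2))), 8))) = Add(3, Mul(-1, Mul(8, I, Pow(7, Rational(1, 2))))) = Add(3, Mul(-8, I, Pow(7, Rational(1, 2)))))
Mul(Add(Function('g')(8), -35), 149) = Mul(Add(Add(3, Mul(-8, I, Pow(7, Rational(1, 2)))), -35), 149) = Mul(Add(-32, Mul(-8, I, Pow(7, Rational(1, 2)))), 149) = Add(-4768, Mul(-1192, I, Pow(7, Rational(1, 2))))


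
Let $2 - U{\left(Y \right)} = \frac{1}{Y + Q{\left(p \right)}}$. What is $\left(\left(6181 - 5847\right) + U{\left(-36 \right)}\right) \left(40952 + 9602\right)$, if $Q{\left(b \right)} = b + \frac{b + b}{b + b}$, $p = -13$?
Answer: $\frac{407692733}{24} \approx 1.6987 \cdot 10^{7}$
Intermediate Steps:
$Q{\left(b \right)} = 1 + b$ ($Q{\left(b \right)} = b + \frac{2 b}{2 b} = b + 2 b \frac{1}{2 b} = b + 1 = 1 + b$)
$U{\left(Y \right)} = 2 - \frac{1}{-12 + Y}$ ($U{\left(Y \right)} = 2 - \frac{1}{Y + \left(1 - 13\right)} = 2 - \frac{1}{Y - 12} = 2 - \frac{1}{-12 + Y}$)
$\left(\left(6181 - 5847\right) + U{\left(-36 \right)}\right) \left(40952 + 9602\right) = \left(\left(6181 - 5847\right) + \frac{-25 + 2 \left(-36\right)}{-12 - 36}\right) \left(40952 + 9602\right) = \left(334 + \frac{-25 - 72}{-48}\right) 50554 = \left(334 - - \frac{97}{48}\right) 50554 = \left(334 + \frac{97}{48}\right) 50554 = \frac{16129}{48} \cdot 50554 = \frac{407692733}{24}$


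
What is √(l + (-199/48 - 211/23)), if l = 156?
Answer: √10868811/276 ≈ 11.945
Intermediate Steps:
√(l + (-199/48 - 211/23)) = √(156 + (-199/48 - 211/23)) = √(156 - 14705/1104) = √(157519/1104) = √10868811/276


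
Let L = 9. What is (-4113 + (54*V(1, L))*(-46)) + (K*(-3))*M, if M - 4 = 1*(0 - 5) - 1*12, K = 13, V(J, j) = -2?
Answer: 1362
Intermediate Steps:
M = -13 (M = 4 + (1*(0 - 5) - 1*12) = 4 + (1*(-5) - 12) = 4 + (-5 - 12) = 4 - 17 = -13)
(-4113 + (54*V(1, L))*(-46)) + (K*(-3))*M = (-4113 + (54*(-2))*(-46)) + (13*(-3))*(-13) = (-4113 - 108*(-46)) - 39*(-13) = (-4113 + 4968) + 507 = 855 + 507 = 1362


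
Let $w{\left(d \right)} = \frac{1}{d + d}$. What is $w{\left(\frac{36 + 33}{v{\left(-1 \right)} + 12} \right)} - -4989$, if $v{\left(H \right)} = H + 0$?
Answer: $\frac{688493}{138} \approx 4989.1$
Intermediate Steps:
$v{\left(H \right)} = H$
$w{\left(d \right)} = \frac{1}{2 d}$
$w{\left(\frac{36 + 33}{v{\left(-1 \right)} + 12} \right)} - -4989 = \frac{1}{2 \frac{36 + 33}{-1 + 12}} - -4989 = \frac{1}{2 \cdot \frac{69}{11}} + 4989 = \frac{1}{2} \cdot \frac{11}{69} + 4989 = \frac{11}{138} + 4989 = \frac{688493}{138}$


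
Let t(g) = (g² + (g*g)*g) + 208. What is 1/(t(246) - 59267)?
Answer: 1/14888393 ≈ 6.7166e-8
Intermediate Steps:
t(g) = 208 + g² + g³ (t(g) = (g² + g²*g) + 208 = (g² + g³) + 208 = 208 + g² + g³)
1/(t(246) - 59267) = 1/((208 + 246² + 246³) - 59267) = 1/((208 + 60516 + 14886936) - 59267) = 1/(14947660 - 59267) = 1/14888393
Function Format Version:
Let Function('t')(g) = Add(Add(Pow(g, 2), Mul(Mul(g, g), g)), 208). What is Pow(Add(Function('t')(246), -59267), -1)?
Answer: Rational(1, 14888393) ≈ 6.7166e-8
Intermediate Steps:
Function('t')(g) = Add(208, Pow(g, 2), Pow(g, 3)) (Function('t')(g) = Add(Add(Pow(g, 2), Mul(Pow(g, 2), g)), 208) = Add(Add(Pow(g, 2), Pow(g, 3)), 208) = Add(208, Pow(g, 2), Pow(g, 3)))
Pow(Add(Function('t')(246), -59267), -1) = Pow(Add(Add(208, Pow(246, 2), Pow(246, 3)), -59267), -1) = Pow(Add(Add(208, 60516, 14886936), -59267), -1) = Pow(Add(14947660, -59267), -1) = Pow(14888393, -1) = Rational(1, 14888393)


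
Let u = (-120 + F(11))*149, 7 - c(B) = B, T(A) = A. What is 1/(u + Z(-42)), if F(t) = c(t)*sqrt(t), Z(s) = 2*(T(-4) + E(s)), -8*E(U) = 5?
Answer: -286228/5057886233 + 9536*sqrt(11)/5057886233 ≈ -5.0337e-5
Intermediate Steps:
E(U) = -5/8 (E(U) = -1/8*5 = -5/8)
c(B) = 7 - B
Z(s) = -37/4 (Z(s) = 2*(-4 - 5/8) = 2*(-37/8) = -37/4)
F(t) = sqrt(t)*(7 - t) (F(t) = (7 - t)*sqrt(t) = sqrt(t)*(7 - t))
u = -17880 - 596*sqrt(11) (u = (-120 + sqrt(11)*(7 - 1*11))*149 = (-120 + sqrt(11)*(7 - 11))*149 = (-120 + sqrt(11)*(-4))*149 = (-120 - 4*sqrt(11))*149 = -17880 - 596*sqrt(11) ≈ -19857.)
1/(u + Z(-42)) = 1/((-17880 - 596*sqrt(11)) - 37/4) = 1/(-71557/4 - 596*sqrt(11))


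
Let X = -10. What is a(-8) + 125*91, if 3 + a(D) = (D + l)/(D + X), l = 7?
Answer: 204697/18 ≈ 11372.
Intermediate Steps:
a(D) = -3 + (7 + D)/(-10 + D) (a(D) = -3 + (D + 7)/(D - 10) = -3 + (7 + D)/(-10 + D))
a(-8) + 125*91 = (37 - 2*(-8))/(-10 - 8) + 125*91 = (37 + 16)/(-18) + 11375 = -1/18*53 + 11375 = -53/18 + 11375 = 204697/18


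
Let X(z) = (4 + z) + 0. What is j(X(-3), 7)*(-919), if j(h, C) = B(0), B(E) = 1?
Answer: -919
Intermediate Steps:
X(z) = 4 + z
j(h, C) = 1
j(X(-3), 7)*(-919) = 1*(-919) = -919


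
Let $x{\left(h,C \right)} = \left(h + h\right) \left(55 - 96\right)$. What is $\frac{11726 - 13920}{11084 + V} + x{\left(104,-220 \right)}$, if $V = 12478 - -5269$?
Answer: $- \frac{245872962}{28831} \approx -8528.1$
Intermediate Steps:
$x{\left(h,C \right)} = - 82 h$ ($x{\left(h,C \right)} = 2 h \left(-41\right) = - 82 h$)
$V = 17747$ ($V = 12478 + 5269 = 17747$)
$\frac{11726 - 13920}{11084 + V} + x{\left(104,-220 \right)} = \frac{11726 - 13920}{11084 + 17747} - 8528 = - \frac{2194}{28831} - 8528 = - \frac{245872962}{28831}$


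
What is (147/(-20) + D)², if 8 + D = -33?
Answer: 935089/400 ≈ 2337.7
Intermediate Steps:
D = -41 (D = -8 - 33 = -41)
(147/(-20) + D)² = (147/(-20) - 41)² = (147*(-1/20) - 41)² = (-147/20 - 41)² = (-967/20)² = 935089/400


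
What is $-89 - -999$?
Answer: $910$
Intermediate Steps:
$-89 - -999 = -89 + 999 = 910$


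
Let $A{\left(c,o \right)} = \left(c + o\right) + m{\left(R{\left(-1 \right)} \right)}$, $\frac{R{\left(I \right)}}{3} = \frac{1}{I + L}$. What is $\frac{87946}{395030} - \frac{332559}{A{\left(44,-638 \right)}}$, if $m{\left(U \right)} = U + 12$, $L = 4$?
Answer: $\frac{65710939198}{114756215} \approx 572.61$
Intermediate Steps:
$R{\left(I \right)} = \frac{3}{4 + I}$ ($R{\left(I \right)} = \frac{3}{I + 4} = \frac{3}{4 + I}$)
$m{\left(U \right)} = 12 + U$
$A{\left(c,o \right)} = 13 + c + o$ ($A{\left(c,o \right)} = \left(c + o\right) + \left(12 + \frac{3}{4 - 1}\right) = \left(c + o\right) + \left(12 + \frac{3}{3}\right) = \left(c + o\right) + \left(12 + 3 \cdot \frac{1}{3}\right) = \left(c + o\right) + \left(12 + 1\right) = \left(c + o\right) + 13 = 13 + c + o$)
$\frac{87946}{395030} - \frac{332559}{A{\left(44,-638 \right)}} = \frac{87946}{395030} - \frac{332559}{13 + 44 - 638} = 87946 \cdot \frac{1}{395030} - \frac{332559}{-581} = \frac{43973}{197515} - - \frac{332559}{581} = \frac{43973}{197515} + \frac{332559}{581} = \frac{65710939198}{114756215}$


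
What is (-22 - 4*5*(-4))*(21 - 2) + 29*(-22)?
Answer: 464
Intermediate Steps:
(-22 - 4*5*(-4))*(21 - 2) + 29*(-22) = (-22 - 20*(-4))*19 - 638 = (-22 + 80)*19 - 638 = 58*19 - 638 = 1102 - 638 = 464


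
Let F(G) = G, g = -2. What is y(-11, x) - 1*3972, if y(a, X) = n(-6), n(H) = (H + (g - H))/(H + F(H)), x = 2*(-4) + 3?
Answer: -23831/6 ≈ -3971.8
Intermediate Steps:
x = -5 (x = -8 + 3 = -5)
n(H) = -1/H (n(H) = (H + (-2 - H))/(H + H) = -2*1/(2*H) = -1/H)
y(a, X) = 1/6 (y(a, X) = -1/(-6) = -1*(-1/6) = 1/6)
y(-11, x) - 1*3972 = 1/6 - 1*3972 = 1/6 - 3972 = -23831/6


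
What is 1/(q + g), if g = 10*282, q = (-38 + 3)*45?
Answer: 1/1245 ≈ 0.00080321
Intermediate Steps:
q = -1575 (q = -35*45 = -1575)
g = 2820
1/(q + g) = 1/(-1575 + 2820) = 1/1245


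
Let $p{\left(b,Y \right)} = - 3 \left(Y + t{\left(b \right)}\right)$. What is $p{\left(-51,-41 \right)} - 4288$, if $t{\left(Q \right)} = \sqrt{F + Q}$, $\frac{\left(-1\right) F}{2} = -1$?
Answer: $-4165 - 21 i \approx -4165.0 - 21.0 i$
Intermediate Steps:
$F = 2$ ($F = \left(-2\right) \left(-1\right) = 2$)
$t{\left(Q \right)} = \sqrt{2 + Q}$
$p{\left(b,Y \right)} = - 3 Y - 3 \sqrt{2 + b}$ ($p{\left(b,Y \right)} = - 3 \left(Y + \sqrt{2 + b}\right) = - 3 Y - 3 \sqrt{2 + b}$)
$p{\left(-51,-41 \right)} - 4288 = \left(\left(-3\right) \left(-41\right) - 3 \sqrt{2 - 51}\right) - 4288 = \left(123 - 3 \sqrt{-49}\right) - 4288 = \left(123 - 3 \cdot 7 i\right) - 4288 = \left(123 - 21 i\right) - 4288 = -4165 - 21 i$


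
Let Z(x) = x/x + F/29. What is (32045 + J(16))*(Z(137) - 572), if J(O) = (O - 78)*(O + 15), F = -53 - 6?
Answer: -500584014/29 ≈ -1.7262e+7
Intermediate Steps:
F = -59
Z(x) = -30/29 (Z(x) = x/x - 59/29 = 1 - 59*1/29 = 1 - 59/29 = -30/29)
J(O) = (-78 + O)*(15 + O)
(32045 + J(16))*(Z(137) - 572) = (32045 + (-1170 + 16² - 63*16))*(-30/29 - 572) = (32045 + (-1170 + 256 - 1008))*(-16618/29) = (32045 - 1922)*(-16618/29) = 30123*(-16618/29) = -500584014/29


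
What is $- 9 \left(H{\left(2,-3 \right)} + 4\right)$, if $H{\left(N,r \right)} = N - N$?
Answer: $-36$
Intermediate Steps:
$H{\left(N,r \right)} = 0$
$- 9 \left(H{\left(2,-3 \right)} + 4\right) = - 9 \left(0 + 4\right) = \left(-9\right) 4 = -36$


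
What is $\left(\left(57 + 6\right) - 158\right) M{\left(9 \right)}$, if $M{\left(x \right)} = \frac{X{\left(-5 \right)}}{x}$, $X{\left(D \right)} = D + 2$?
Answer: $\frac{95}{3} \approx 31.667$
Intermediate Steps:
$X{\left(D \right)} = 2 + D$
$M{\left(x \right)} = - \frac{3}{x}$ ($M{\left(x \right)} = \frac{2 - 5}{x} = - \frac{3}{x}$)
$\left(\left(57 + 6\right) - 158\right) M{\left(9 \right)} = \left(\left(57 + 6\right) - 158\right) \left(- \frac{3}{9}\right) = \left(63 - 158\right) \left(\left(-3\right) \frac{1}{9}\right) = \left(-95\right) \left(- \frac{1}{3}\right) = \frac{95}{3}$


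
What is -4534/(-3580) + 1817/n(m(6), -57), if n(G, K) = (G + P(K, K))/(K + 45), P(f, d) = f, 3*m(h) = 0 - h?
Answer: 39162913/105610 ≈ 370.83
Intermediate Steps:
m(h) = -h/3 (m(h) = (0 - h)/3 = (-h)/3 = -h/3)
n(G, K) = (G + K)/(45 + K) (n(G, K) = (G + K)/(K + 45) = (G + K)/(45 + K))
-4534/(-3580) + 1817/n(m(6), -57) = -4534/(-3580) + 1817/(((-⅓*6 - 57)/(45 - 57))) = -4534*(-1/3580) + 1817/(((-2 - 57)/(-12))) = 2267/1790 + 1817/((-1/12*(-59))) = 2267/1790 + 1817/(59/12) = 2267/1790 + 1817*(12/59) = 2267/1790 + 21804/59 = 39162913/105610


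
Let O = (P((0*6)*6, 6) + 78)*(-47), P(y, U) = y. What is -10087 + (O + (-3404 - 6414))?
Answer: -23571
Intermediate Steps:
O = -3666 (O = ((0*6)*6 + 78)*(-47) = (0*6 + 78)*(-47) = (0 + 78)*(-47) = 78*(-47) = -3666)
-10087 + (O + (-3404 - 6414)) = -10087 + (-3666 + (-3404 - 6414)) = -10087 + (-3666 - 9818) = -10087 - 13484 = -23571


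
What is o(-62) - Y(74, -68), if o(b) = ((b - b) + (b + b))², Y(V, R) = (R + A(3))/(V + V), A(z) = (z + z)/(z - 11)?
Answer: 9102867/592 ≈ 15376.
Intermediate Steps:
A(z) = 2*z/(-11 + z) (A(z) = (2*z)/(-11 + z) = 2*z/(-11 + z))
Y(V, R) = (-¾ + R)/(2*V) (Y(V, R) = (R + 2*3/(-11 + 3))/(V + V) = (R + 2*3/(-8))/((2*V)) = (R + 2*3*(-⅛))*(1/(2*V)) = (R - ¾)*(1/(2*V)) = (-¾ + R)*(1/(2*V)) = (-¾ + R)/(2*V))
o(b) = 4*b² (o(b) = (0 + 2*b)² = (2*b)² = 4*b²)
o(-62) - Y(74, -68) = 4*(-62)² - (-3 + 4*(-68))/(8*74) = 4*3844 - (-3 - 272)/(8*74) = 15376 - (-275)/(8*74) = 15376 - 1*(-275/592) = 15376 + 275/592 = 9102867/592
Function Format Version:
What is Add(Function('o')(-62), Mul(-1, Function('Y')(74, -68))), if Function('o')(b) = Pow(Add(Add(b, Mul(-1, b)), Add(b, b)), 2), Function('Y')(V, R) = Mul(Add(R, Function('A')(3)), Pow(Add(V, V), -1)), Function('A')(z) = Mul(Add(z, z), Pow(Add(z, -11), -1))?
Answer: Rational(9102867, 592) ≈ 15376.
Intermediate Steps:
Function('A')(z) = Mul(2, z, Pow(Add(-11, z), -1)) (Function('A')(z) = Mul(Mul(2, z), Pow(Add(-11, z), -1)) = Mul(2, z, Pow(Add(-11, z), -1)))
Function('Y')(V, R) = Mul(Rational(1, 2), Pow(V, -1), Add(Rational(-3, 4), R)) (Function('Y')(V, R) = Mul(Add(R, Mul(2, 3, Pow(Add(-11, 3), -1))), Pow(Add(V, V), -1)) = Mul(Add(R, Mul(2, 3, Pow(-8, -1))), Pow(Mul(2, V), -1)) = Mul(Add(R, Mul(2, 3, Rational(-1, 8))), Mul(Rational(1, 2), Pow(V, -1))) = Mul(Add(R, Rational(-3, 4)), Mul(Rational(1, 2), Pow(V, -1))) = Mul(Add(Rational(-3, 4), R), Mul(Rational(1, 2), Pow(V, -1))) = Mul(Rational(1, 2), Pow(V, -1), Add(Rational(-3, 4), R)))
Function('o')(b) = Mul(4, Pow(b, 2)) (Function('o')(b) = Pow(Add(0, Mul(2, b)), 2) = Pow(Mul(2, b), 2) = Mul(4, Pow(b, 2)))
Add(Function('o')(-62), Mul(-1, Function('Y')(74, -68))) = Add(Mul(4, Pow(-62, 2)), Mul(-1, Mul(Rational(1, 8), Pow(74, -1), Add(-3, Mul(4, -68))))) = Add(Mul(4, 3844), Mul(-1, Mul(Rational(1, 8), Rational(1, 74), Add(-3, -272)))) = Add(15376, Mul(-1, Mul(Rational(1, 8), Rational(1, 74), -275))) = Add(15376, Mul(-1, Rational(-275, 592))) = Add(15376, Rational(275, 592)) = Rational(9102867, 592)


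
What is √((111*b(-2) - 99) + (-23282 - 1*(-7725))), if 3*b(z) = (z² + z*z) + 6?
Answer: 87*I*√2 ≈ 123.04*I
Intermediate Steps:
b(z) = 2 + 2*z²/3 (b(z) = ((z² + z*z) + 6)/3 = ((z² + z²) + 6)/3 = (2*z² + 6)/3 = (6 + 2*z²)/3 = 2 + 2*z²/3)
√((111*b(-2) - 99) + (-23282 - 1*(-7725))) = √((111*(2 + (⅔)*(-2)²) - 99) + (-23282 - 1*(-7725))) = √((111*(2 + (⅔)*4) - 99) + (-23282 + 7725)) = √((111*(2 + 8/3) - 99) - 15557) = √((111*(14/3) - 99) - 15557) = √((518 - 99) - 15557) = √(419 - 15557) = √(-15138) = 87*I*√2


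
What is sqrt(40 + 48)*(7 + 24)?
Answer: 62*sqrt(22) ≈ 290.81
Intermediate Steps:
sqrt(40 + 48)*(7 + 24) = sqrt(88)*31 = (2*sqrt(22))*31 = 62*sqrt(22)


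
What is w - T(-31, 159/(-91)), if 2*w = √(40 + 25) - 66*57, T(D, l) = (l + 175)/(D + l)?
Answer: -2794807/1490 + √65/2 ≈ -1871.7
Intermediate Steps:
T(D, l) = (175 + l)/(D + l)
w = -1881 + √65/2 (w = (√(40 + 25) - 66*57)/2 = (√65 - 3762)/2 = (-3762 + √65)/2 = -1881 + √65/2 ≈ -1877.0)
w - T(-31, 159/(-91)) = (-1881 + √65/2) - (175 + 159/(-91))/(-31 + 159/(-91)) = (-1881 + √65/2) - (175 + 159*(-1/91))/(-31 + 159*(-1/91)) = (-1881 + √65/2) - (175 - 159/91)/(-31 - 159/91) = (-1881 + √65/2) - 15766/((-2980/91)*91) = (-1881 + √65/2) - (-91)*15766/(2980*91) = (-1881 + √65/2) - 1*(-7883/1490) = (-1881 + √65/2) + 7883/1490 = -2794807/1490 + √65/2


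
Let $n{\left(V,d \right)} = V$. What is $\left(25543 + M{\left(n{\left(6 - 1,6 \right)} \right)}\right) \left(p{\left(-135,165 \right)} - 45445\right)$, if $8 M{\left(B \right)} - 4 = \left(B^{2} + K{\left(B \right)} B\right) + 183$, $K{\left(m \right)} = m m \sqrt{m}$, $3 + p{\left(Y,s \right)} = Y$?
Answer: $- \frac{2331069037}{2} - \frac{5697875 \sqrt{5}}{8} \approx -1.1671 \cdot 10^{9}$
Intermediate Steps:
$p{\left(Y,s \right)} = -3 + Y$
$K{\left(m \right)} = m^{\frac{5}{2}}$ ($K{\left(m \right)} = m^{2} \sqrt{m} = m^{\frac{5}{2}}$)
$M{\left(B \right)} = \frac{187}{8} + \frac{B^{2}}{8} + \frac{B^{\frac{7}{2}}}{8}$ ($M{\left(B \right)} = \frac{1}{2} + \frac{\left(B^{2} + B^{\frac{5}{2}} B\right) + 183}{8} = \frac{1}{2} + \frac{\left(B^{2} + B^{\frac{7}{2}}\right) + 183}{8} = \frac{1}{2} + \frac{183 + B^{2} + B^{\frac{7}{2}}}{8} = \frac{1}{2} + \left(\frac{183}{8} + \frac{B^{2}}{8} + \frac{B^{\frac{7}{2}}}{8}\right) = \frac{187}{8} + \frac{B^{2}}{8} + \frac{B^{\frac{7}{2}}}{8}$)
$\left(25543 + M{\left(n{\left(6 - 1,6 \right)} \right)}\right) \left(p{\left(-135,165 \right)} - 45445\right) = \left(25543 + \left(\frac{187}{8} + \frac{\left(6 - 1\right)^{2}}{8} + \frac{\left(6 - 1\right)^{\frac{7}{2}}}{8}\right)\right) \left(\left(-3 - 135\right) - 45445\right) = \left(25543 + \left(\frac{187}{8} + \frac{5^{2}}{8} + \frac{5^{\frac{7}{2}}}{8}\right)\right) \left(-138 - 45445\right) = \left(25543 + \left(\frac{187}{8} + \frac{1}{8} \cdot 25 + \frac{125 \sqrt{5}}{8}\right)\right) \left(-45583\right) = \left(25543 + \left(\frac{187}{8} + \frac{25}{8} + \frac{125 \sqrt{5}}{8}\right)\right) \left(-45583\right) = \left(25543 + \left(\frac{53}{2} + \frac{125 \sqrt{5}}{8}\right)\right) \left(-45583\right) = \left(\frac{51139}{2} + \frac{125 \sqrt{5}}{8}\right) \left(-45583\right) = - \frac{2331069037}{2} - \frac{5697875 \sqrt{5}}{8}$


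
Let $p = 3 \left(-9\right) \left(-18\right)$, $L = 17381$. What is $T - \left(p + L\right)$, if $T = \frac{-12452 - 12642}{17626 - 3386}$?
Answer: $- \frac{127225587}{7120} \approx -17869.0$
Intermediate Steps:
$p = 486$ ($p = \left(-27\right) \left(-18\right) = 486$)
$T = - \frac{12547}{7120}$ ($T = - \frac{25094}{14240} = \left(-25094\right) \frac{1}{14240} = - \frac{12547}{7120} \approx -1.7622$)
$T - \left(p + L\right) = - \frac{12547}{7120} - \left(486 + 17381\right) = - \frac{12547}{7120} - 17867 = - \frac{127225587}{7120}$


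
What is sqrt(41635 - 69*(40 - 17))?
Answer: 4*sqrt(2503) ≈ 200.12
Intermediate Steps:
sqrt(41635 - 69*(40 - 17)) = sqrt(41635 - 69*23) = sqrt(41635 - 1587) = sqrt(40048) = 4*sqrt(2503)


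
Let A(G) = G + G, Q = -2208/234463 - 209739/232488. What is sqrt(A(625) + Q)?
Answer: sqrt(103095664903293748230306)/9084972324 ≈ 35.342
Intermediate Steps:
Q = -16563122887/18169944648 (Q = -2208*1/234463 - 209739*1/232488 = -2208/234463 - 69913/77496 = -16563122887/18169944648 ≈ -0.91157)
A(G) = 2*G
sqrt(A(625) + Q) = sqrt(2*625 - 16563122887/18169944648) = sqrt(1250 - 16563122887/18169944648) = sqrt(22695867687113/18169944648) = sqrt(103095664903293748230306)/9084972324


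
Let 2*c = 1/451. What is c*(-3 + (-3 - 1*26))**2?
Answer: 512/451 ≈ 1.1353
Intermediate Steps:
c = 1/902 (c = (1/2)/451 = (1/2)*(1/451) = 1/902 ≈ 0.0011086)
c*(-3 + (-3 - 1*26))**2 = (-3 + (-3 - 1*26))**2/902 = (-3 + (-3 - 26))**2/902 = (-3 - 29)**2/902 = (1/902)*(-32)**2 = (1/902)*1024 = 512/451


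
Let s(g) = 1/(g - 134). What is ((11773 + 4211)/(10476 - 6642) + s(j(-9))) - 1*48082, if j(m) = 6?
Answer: -436931399/9088 ≈ -48078.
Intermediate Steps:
s(g) = 1/(-134 + g)
((11773 + 4211)/(10476 - 6642) + s(j(-9))) - 1*48082 = ((11773 + 4211)/(10476 - 6642) + 1/(-134 + 6)) - 1*48082 = (15984/3834 + 1/(-128)) - 48082 = (15984*(1/3834) - 1/128) - 48082 = (296/71 - 1/128) - 48082 = 37817/9088 - 48082 = -436931399/9088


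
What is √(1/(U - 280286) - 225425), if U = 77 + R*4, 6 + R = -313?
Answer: I*√17861280543127110/281485 ≈ 474.79*I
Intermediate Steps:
R = -319 (R = -6 - 313 = -319)
U = -1199 (U = 77 - 319*4 = 77 - 1276 = -1199)
√(1/(U - 280286) - 225425) = √(1/(-1199 - 280286) - 225425) = √(1/(-281485) - 225425) = √(-1/281485 - 225425) = √(-63453756126/281485) = I*√17861280543127110/281485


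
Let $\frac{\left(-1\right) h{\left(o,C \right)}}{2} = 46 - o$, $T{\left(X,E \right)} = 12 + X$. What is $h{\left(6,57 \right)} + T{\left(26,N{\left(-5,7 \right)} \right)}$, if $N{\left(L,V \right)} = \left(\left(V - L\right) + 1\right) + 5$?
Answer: $-42$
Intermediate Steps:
$N{\left(L,V \right)} = 6 + V - L$ ($N{\left(L,V \right)} = \left(1 + V - L\right) + 5 = 6 + V - L$)
$h{\left(o,C \right)} = -92 + 2 o$ ($h{\left(o,C \right)} = - 2 \left(46 - o\right) = -92 + 2 o$)
$h{\left(6,57 \right)} + T{\left(26,N{\left(-5,7 \right)} \right)} = \left(-92 + 2 \cdot 6\right) + \left(12 + 26\right) = \left(-92 + 12\right) + 38 = -80 + 38 = -42$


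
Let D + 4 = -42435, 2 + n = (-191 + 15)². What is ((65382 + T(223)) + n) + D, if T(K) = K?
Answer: 54140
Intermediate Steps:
n = 30974 (n = -2 + (-191 + 15)² = -2 + (-176)² = -2 + 30976 = 30974)
D = -42439 (D = -4 - 42435 = -42439)
((65382 + T(223)) + n) + D = ((65382 + 223) + 30974) - 42439 = (65605 + 30974) - 42439 = 96579 - 42439 = 54140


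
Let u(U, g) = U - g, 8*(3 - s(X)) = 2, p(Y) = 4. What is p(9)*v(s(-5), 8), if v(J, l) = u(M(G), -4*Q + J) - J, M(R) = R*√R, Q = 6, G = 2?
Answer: 74 + 8*√2 ≈ 85.314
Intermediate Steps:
s(X) = 11/4 (s(X) = 3 - ⅛*2 = 3 - ¼ = 11/4)
M(R) = R^(3/2)
v(J, l) = 24 - 2*J + 2*√2 (v(J, l) = (2^(3/2) - (-4*6 + J)) - J = (2*√2 - (-24 + J)) - J = (2*√2 + (24 - J)) - J = (24 - J + 2*√2) - J = 24 - 2*J + 2*√2)
p(9)*v(s(-5), 8) = 4*(24 - 2*11/4 + 2*√2) = 4*(24 - 11/2 + 2*√2) = 4*(37/2 + 2*√2) = 74 + 8*√2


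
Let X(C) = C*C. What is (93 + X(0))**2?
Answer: 8649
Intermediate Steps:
X(C) = C**2
(93 + X(0))**2 = (93 + 0**2)**2 = (93 + 0)**2 = 93**2 = 8649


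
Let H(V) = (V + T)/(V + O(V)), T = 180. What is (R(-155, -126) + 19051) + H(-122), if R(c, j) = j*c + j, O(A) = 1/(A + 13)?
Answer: 511406723/13299 ≈ 38455.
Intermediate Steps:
O(A) = 1/(13 + A)
H(V) = (180 + V)/(V + 1/(13 + V)) (H(V) = (V + 180)/(V + 1/(13 + V)) = (180 + V)/(V + 1/(13 + V)))
R(c, j) = j + c*j (R(c, j) = c*j + j = j + c*j)
(R(-155, -126) + 19051) + H(-122) = (-126*(1 - 155) + 19051) + (13 - 122)*(180 - 122)/(1 - 122*(13 - 122)) = (-126*(-154) + 19051) - 109*58/(1 - 122*(-109)) = (19404 + 19051) - 109*58/(1 + 13298) = 38455 - 109*58/13299 = 38455 + (1/13299)*(-109)*58 = 38455 - 6322/13299 = 511406723/13299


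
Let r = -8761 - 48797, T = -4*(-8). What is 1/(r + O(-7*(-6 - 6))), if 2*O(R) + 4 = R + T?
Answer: -1/57502 ≈ -1.7391e-5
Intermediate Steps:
T = 32
O(R) = 14 + R/2 (O(R) = -2 + (R + 32)/2 = -2 + (32 + R)/2 = -2 + (16 + R/2) = 14 + R/2)
r = -57558
1/(r + O(-7*(-6 - 6))) = 1/(-57558 + (14 + (-7*(-6 - 6))/2)) = 1/(-57558 + (14 + (-7*(-12))/2)) = 1/(-57558 + (14 + (1/2)*84)) = 1/(-57558 + (14 + 42)) = 1/(-57558 + 56) = 1/(-57502) = -1/57502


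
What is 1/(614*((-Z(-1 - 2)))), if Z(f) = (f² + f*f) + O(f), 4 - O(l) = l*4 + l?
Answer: -1/22718 ≈ -4.4018e-5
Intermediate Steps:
O(l) = 4 - 5*l (O(l) = 4 - (l*4 + l) = 4 - (4*l + l) = 4 - 5*l)
Z(f) = 4 - 5*f + 2*f² (Z(f) = (f² + f*f) + (4 - 5*f) = (f² + f²) + (4 - 5*f) = 2*f² + (4 - 5*f) = 4 - 5*f + 2*f²)
1/(614*((-Z(-1 - 2)))) = 1/(614*((-(4 - 5*(-1 - 2) + 2*(-1 - 2)²)))) = 1/(614*((-(4 - 5*(-3) + 2*(-3)²)))) = 1/(614*((-(4 + 15 + 2*9)))) = 1/(614*((-(4 + 15 + 18)))) = 1/(614*((-1*37))) = (1/614)/(-37) = (1/614)*(-1/37) = -1/22718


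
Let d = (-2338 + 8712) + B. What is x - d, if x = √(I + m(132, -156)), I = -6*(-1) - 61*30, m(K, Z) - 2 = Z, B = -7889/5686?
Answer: -36234675/5686 + I*√1978 ≈ -6372.6 + 44.475*I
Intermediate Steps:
B = -7889/5686 (B = -7889*1/5686 = -7889/5686 ≈ -1.3874)
m(K, Z) = 2 + Z
I = -1824 (I = 6 - 1830 = -1824)
d = 36234675/5686 (d = (-2338 + 8712) - 7889/5686 = 6374 - 7889/5686 = 36234675/5686 ≈ 6372.6)
x = I*√1978 (x = √(-1824 + (2 - 156)) = √(-1824 - 154) = √(-1978) = I*√1978 ≈ 44.475*I)
x - d = I*√1978 - 1*36234675/5686 = I*√1978 - 36234675/5686 = -36234675/5686 + I*√1978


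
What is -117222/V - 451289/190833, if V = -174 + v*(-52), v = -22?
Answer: -11403788128/92554005 ≈ -123.21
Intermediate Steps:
V = 970 (V = -174 - 22*(-52) = -174 + 1144 = 970)
-117222/V - 451289/190833 = -117222/970 - 451289/190833 = -117222*1/970 - 451289*1/190833 = -58611/485 - 451289/190833 = -11403788128/92554005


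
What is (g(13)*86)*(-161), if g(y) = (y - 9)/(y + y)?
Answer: -27692/13 ≈ -2130.2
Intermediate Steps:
g(y) = (-9 + y)/(2*y) (g(y) = (-9 + y)/((2*y)) = (-9 + y)*(1/(2*y)) = (-9 + y)/(2*y))
(g(13)*86)*(-161) = (((1/2)*(-9 + 13)/13)*86)*(-161) = (((1/2)*(1/13)*4)*86)*(-161) = ((2/13)*86)*(-161) = (172/13)*(-161) = -27692/13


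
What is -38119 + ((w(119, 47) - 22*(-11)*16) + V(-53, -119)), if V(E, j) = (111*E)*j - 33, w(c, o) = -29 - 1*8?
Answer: 665760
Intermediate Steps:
w(c, o) = -37 (w(c, o) = -29 - 8 = -37)
V(E, j) = -33 + 111*E*j (V(E, j) = 111*E*j - 33 = -33 + 111*E*j)
-38119 + ((w(119, 47) - 22*(-11)*16) + V(-53, -119)) = -38119 + ((-37 - 22*(-11)*16) + (-33 + 111*(-53)*(-119))) = -38119 + ((-37 + 242*16) + (-33 + 700077)) = -38119 + ((-37 + 3872) + 700044) = -38119 + (3835 + 700044) = -38119 + 703879 = 665760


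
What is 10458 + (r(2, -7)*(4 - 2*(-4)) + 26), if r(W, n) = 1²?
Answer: 10496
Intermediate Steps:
r(W, n) = 1
10458 + (r(2, -7)*(4 - 2*(-4)) + 26) = 10458 + (1*(4 - 2*(-4)) + 26) = 10458 + (1*(4 + 8) + 26) = 10458 + (1*12 + 26) = 10458 + (12 + 26) = 10458 + 38 = 10496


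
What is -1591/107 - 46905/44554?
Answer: -75904249/4767278 ≈ -15.922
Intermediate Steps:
-1591/107 - 46905/44554 = -75904249/4767278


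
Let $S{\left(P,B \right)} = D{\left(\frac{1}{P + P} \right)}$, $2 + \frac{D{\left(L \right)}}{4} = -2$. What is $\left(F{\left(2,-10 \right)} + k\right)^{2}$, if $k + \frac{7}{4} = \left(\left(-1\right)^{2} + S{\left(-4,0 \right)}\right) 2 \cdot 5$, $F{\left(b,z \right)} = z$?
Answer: $\frac{418609}{16} \approx 26163.0$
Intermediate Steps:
$D{\left(L \right)} = -16$ ($D{\left(L \right)} = -8 + 4 \left(-2\right) = -8 - 8 = -16$)
$S{\left(P,B \right)} = -16$
$k = - \frac{607}{4}$ ($k = - \frac{7}{4} + \left(\left(-1\right)^{2} - 16\right) 2 \cdot 5 = - \frac{7}{4} + \left(1 - 16\right) 10 = - \frac{7}{4} - 150 = - \frac{607}{4} \approx -151.75$)
$\left(F{\left(2,-10 \right)} + k\right)^{2} = \left(-10 - \frac{607}{4}\right)^{2} = \left(- \frac{647}{4}\right)^{2} = \frac{418609}{16}$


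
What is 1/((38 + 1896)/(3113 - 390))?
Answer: 2723/1934 ≈ 1.4080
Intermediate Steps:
1/((38 + 1896)/(3113 - 390)) = 1/(1934/2723) = 2723/1934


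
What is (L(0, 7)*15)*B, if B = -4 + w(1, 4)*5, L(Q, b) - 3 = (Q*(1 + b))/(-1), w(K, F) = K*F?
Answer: 720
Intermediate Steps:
w(K, F) = F*K
L(Q, b) = 3 - Q*(1 + b) (L(Q, b) = 3 + (Q*(1 + b))/(-1) = 3 + (Q*(1 + b))*(-1) = 3 - Q*(1 + b))
B = 16 (B = -4 + (4*1)*5 = -4 + 4*5 = -4 + 20 = 16)
(L(0, 7)*15)*B = ((3 - 1*0 - 1*0*7)*15)*16 = ((3 + 0 + 0)*15)*16 = (3*15)*16 = 45*16 = 720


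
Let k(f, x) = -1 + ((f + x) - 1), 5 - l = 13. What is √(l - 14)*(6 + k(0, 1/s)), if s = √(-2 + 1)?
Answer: I*√22*(4 - I) ≈ 4.6904 + 18.762*I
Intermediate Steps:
l = -8 (l = 5 - 1*13 = 5 - 13 = -8)
s = I (s = √(-1) = I ≈ 1.0*I)
k(f, x) = -2 + f + x (k(f, x) = -1 + (-1 + f + x) = -2 + f + x)
√(l - 14)*(6 + k(0, 1/s)) = √(-8 - 14)*(6 + (-2 + 0 + 1/I)) = √(-22)*(6 + (-2 + 0 - I)) = (I*√22)*(6 + (-2 - I)) = (I*√22)*(4 - I) = I*√22*(4 - I)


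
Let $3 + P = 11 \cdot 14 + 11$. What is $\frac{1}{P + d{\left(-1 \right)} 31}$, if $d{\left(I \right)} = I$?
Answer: $\frac{1}{131} \approx 0.0076336$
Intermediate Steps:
$P = 162$ ($P = -3 + \left(11 \cdot 14 + 11\right) = -3 + \left(154 + 11\right) = -3 + 165 = 162$)
$\frac{1}{P + d{\left(-1 \right)} 31} = \frac{1}{162 - 31} = \frac{1}{131}$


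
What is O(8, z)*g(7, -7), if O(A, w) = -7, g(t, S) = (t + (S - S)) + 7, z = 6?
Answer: -98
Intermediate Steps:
g(t, S) = 7 + t (g(t, S) = (t + 0) + 7 = t + 7 = 7 + t)
O(8, z)*g(7, -7) = -7*(7 + 7) = -7*14 = -98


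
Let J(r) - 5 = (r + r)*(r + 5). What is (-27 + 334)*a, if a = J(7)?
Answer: 53111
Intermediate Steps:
J(r) = 5 + 2*r*(5 + r) (J(r) = 5 + (r + r)*(r + 5) = 5 + (2*r)*(5 + r) = 5 + 2*r*(5 + r))
a = 173 (a = 5 + 2*7**2 + 10*7 = 5 + 2*49 + 70 = 5 + 98 + 70 = 173)
(-27 + 334)*a = (-27 + 334)*173 = 307*173 = 53111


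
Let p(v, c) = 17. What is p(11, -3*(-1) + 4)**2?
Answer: 289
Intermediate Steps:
p(11, -3*(-1) + 4)**2 = 17**2 = 289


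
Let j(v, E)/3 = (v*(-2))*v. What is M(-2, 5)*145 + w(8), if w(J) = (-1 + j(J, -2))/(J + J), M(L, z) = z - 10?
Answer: -11985/16 ≈ -749.06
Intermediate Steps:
j(v, E) = -6*v**2 (j(v, E) = 3*((v*(-2))*v) = 3*((-2*v)*v) = 3*(-2*v**2) = -6*v**2)
M(L, z) = -10 + z
w(J) = (-1 - 6*J**2)/(2*J) (w(J) = (-1 - 6*J**2)/(J + J) = (-1 - 6*J**2)/((2*J)) = (-1 - 6*J**2)*(1/(2*J)) = (-1 - 6*J**2)/(2*J))
M(-2, 5)*145 + w(8) = (-10 + 5)*145 + (-3*8 - 1/2/8) = -5*145 + (-24 - 1/2*1/8) = -725 + (-24 - 1/16) = -725 - 385/16 = -11985/16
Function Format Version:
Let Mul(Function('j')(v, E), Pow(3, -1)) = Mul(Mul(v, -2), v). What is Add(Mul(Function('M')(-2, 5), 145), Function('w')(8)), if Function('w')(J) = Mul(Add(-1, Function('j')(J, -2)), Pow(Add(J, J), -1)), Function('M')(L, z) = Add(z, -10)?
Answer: Rational(-11985, 16) ≈ -749.06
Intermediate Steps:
Function('j')(v, E) = Mul(-6, Pow(v, 2)) (Function('j')(v, E) = Mul(3, Mul(Mul(v, -2), v)) = Mul(3, Mul(Mul(-2, v), v)) = Mul(3, Mul(-2, Pow(v, 2))) = Mul(-6, Pow(v, 2)))
Function('M')(L, z) = Add(-10, z)
Function('w')(J) = Mul(Rational(1, 2), Pow(J, -1), Add(-1, Mul(-6, Pow(J, 2)))) (Function('w')(J) = Mul(Add(-1, Mul(-6, Pow(J, 2))), Pow(Add(J, J), -1)) = Mul(Add(-1, Mul(-6, Pow(J, 2))), Pow(Mul(2, J), -1)) = Mul(Add(-1, Mul(-6, Pow(J, 2))), Mul(Rational(1, 2), Pow(J, -1))) = Mul(Rational(1, 2), Pow(J, -1), Add(-1, Mul(-6, Pow(J, 2)))))
Add(Mul(Function('M')(-2, 5), 145), Function('w')(8)) = Add(Mul(Add(-10, 5), 145), Add(Mul(-3, 8), Mul(Rational(-1, 2), Pow(8, -1)))) = Add(Mul(-5, 145), Add(-24, Mul(Rational(-1, 2), Rational(1, 8)))) = Add(-725, Add(-24, Rational(-1, 16))) = Add(-725, Rational(-385, 16)) = Rational(-11985, 16)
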